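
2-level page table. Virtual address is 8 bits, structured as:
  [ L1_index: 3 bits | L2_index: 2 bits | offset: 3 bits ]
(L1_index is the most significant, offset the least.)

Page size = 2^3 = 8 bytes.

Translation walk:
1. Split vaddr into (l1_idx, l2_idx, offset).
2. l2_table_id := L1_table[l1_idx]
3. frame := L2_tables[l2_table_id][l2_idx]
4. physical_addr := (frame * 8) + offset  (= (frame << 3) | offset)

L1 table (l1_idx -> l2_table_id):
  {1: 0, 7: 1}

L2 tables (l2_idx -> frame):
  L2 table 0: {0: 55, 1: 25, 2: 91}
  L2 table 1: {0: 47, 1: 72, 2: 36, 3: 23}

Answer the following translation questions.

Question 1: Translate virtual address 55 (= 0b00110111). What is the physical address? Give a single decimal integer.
vaddr = 55 = 0b00110111
Split: l1_idx=1, l2_idx=2, offset=7
L1[1] = 0
L2[0][2] = 91
paddr = 91 * 8 + 7 = 735

Answer: 735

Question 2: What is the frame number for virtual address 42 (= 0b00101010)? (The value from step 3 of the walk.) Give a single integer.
vaddr = 42: l1_idx=1, l2_idx=1
L1[1] = 0; L2[0][1] = 25

Answer: 25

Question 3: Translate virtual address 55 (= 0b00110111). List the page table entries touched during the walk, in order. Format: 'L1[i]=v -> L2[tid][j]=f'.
vaddr = 55 = 0b00110111
Split: l1_idx=1, l2_idx=2, offset=7

Answer: L1[1]=0 -> L2[0][2]=91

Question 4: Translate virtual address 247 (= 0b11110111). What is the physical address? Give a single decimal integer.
Answer: 295

Derivation:
vaddr = 247 = 0b11110111
Split: l1_idx=7, l2_idx=2, offset=7
L1[7] = 1
L2[1][2] = 36
paddr = 36 * 8 + 7 = 295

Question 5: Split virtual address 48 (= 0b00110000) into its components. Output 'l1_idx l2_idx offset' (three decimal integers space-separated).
Answer: 1 2 0

Derivation:
vaddr = 48 = 0b00110000
  top 3 bits -> l1_idx = 1
  next 2 bits -> l2_idx = 2
  bottom 3 bits -> offset = 0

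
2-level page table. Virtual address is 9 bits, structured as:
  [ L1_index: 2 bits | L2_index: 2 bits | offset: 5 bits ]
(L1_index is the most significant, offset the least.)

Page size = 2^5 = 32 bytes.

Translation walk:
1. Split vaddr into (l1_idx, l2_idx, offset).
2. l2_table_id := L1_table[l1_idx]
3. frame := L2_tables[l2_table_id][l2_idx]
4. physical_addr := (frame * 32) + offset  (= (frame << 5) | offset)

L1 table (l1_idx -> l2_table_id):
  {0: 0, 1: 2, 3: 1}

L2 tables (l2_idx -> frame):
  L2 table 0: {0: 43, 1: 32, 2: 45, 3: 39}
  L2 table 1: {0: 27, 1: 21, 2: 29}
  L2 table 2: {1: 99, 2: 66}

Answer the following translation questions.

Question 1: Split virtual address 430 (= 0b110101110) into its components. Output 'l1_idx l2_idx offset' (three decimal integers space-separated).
Answer: 3 1 14

Derivation:
vaddr = 430 = 0b110101110
  top 2 bits -> l1_idx = 3
  next 2 bits -> l2_idx = 1
  bottom 5 bits -> offset = 14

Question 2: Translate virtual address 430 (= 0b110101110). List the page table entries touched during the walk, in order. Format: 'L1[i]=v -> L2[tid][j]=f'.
vaddr = 430 = 0b110101110
Split: l1_idx=3, l2_idx=1, offset=14

Answer: L1[3]=1 -> L2[1][1]=21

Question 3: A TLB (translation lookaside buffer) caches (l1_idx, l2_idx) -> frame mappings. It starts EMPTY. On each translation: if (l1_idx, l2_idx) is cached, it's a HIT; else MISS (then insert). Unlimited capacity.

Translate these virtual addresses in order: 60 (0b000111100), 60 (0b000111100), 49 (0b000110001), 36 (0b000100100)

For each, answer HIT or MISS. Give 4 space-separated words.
vaddr=60: (0,1) not in TLB -> MISS, insert
vaddr=60: (0,1) in TLB -> HIT
vaddr=49: (0,1) in TLB -> HIT
vaddr=36: (0,1) in TLB -> HIT

Answer: MISS HIT HIT HIT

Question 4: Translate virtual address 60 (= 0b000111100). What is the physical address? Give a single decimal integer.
Answer: 1052

Derivation:
vaddr = 60 = 0b000111100
Split: l1_idx=0, l2_idx=1, offset=28
L1[0] = 0
L2[0][1] = 32
paddr = 32 * 32 + 28 = 1052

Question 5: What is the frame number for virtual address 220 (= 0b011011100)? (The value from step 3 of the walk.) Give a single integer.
Answer: 66

Derivation:
vaddr = 220: l1_idx=1, l2_idx=2
L1[1] = 2; L2[2][2] = 66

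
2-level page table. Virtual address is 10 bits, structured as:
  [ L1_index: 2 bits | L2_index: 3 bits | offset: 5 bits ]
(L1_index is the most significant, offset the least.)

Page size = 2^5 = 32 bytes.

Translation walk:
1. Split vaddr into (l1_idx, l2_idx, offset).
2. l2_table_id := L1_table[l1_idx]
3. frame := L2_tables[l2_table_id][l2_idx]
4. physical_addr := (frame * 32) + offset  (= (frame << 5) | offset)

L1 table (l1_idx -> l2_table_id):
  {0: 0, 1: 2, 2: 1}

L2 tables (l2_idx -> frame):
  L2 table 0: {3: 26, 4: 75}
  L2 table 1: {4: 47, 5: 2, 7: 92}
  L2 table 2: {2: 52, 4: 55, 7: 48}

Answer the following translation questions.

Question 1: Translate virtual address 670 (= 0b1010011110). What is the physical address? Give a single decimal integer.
Answer: 1534

Derivation:
vaddr = 670 = 0b1010011110
Split: l1_idx=2, l2_idx=4, offset=30
L1[2] = 1
L2[1][4] = 47
paddr = 47 * 32 + 30 = 1534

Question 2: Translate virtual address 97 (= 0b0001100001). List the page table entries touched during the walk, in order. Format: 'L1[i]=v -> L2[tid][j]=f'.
Answer: L1[0]=0 -> L2[0][3]=26

Derivation:
vaddr = 97 = 0b0001100001
Split: l1_idx=0, l2_idx=3, offset=1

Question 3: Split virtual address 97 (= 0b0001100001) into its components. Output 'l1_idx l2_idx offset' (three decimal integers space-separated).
vaddr = 97 = 0b0001100001
  top 2 bits -> l1_idx = 0
  next 3 bits -> l2_idx = 3
  bottom 5 bits -> offset = 1

Answer: 0 3 1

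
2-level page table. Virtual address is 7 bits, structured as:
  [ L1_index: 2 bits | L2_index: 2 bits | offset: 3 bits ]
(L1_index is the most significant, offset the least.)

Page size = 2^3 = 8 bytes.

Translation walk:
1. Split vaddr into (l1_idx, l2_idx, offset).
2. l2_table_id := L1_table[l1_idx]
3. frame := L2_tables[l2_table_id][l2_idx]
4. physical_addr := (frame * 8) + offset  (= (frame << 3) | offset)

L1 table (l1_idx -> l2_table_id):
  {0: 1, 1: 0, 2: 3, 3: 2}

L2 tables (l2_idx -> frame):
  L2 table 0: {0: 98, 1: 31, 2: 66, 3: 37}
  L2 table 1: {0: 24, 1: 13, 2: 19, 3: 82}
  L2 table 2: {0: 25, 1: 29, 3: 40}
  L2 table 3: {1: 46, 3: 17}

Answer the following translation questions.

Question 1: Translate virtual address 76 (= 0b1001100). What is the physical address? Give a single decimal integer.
Answer: 372

Derivation:
vaddr = 76 = 0b1001100
Split: l1_idx=2, l2_idx=1, offset=4
L1[2] = 3
L2[3][1] = 46
paddr = 46 * 8 + 4 = 372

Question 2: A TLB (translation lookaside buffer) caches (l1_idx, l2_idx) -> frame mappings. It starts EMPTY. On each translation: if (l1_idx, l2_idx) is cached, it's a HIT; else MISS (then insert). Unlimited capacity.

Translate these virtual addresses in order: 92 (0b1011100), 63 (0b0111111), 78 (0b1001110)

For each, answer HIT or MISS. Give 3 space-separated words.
vaddr=92: (2,3) not in TLB -> MISS, insert
vaddr=63: (1,3) not in TLB -> MISS, insert
vaddr=78: (2,1) not in TLB -> MISS, insert

Answer: MISS MISS MISS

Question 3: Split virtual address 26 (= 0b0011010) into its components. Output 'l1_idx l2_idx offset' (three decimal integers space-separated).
Answer: 0 3 2

Derivation:
vaddr = 26 = 0b0011010
  top 2 bits -> l1_idx = 0
  next 2 bits -> l2_idx = 3
  bottom 3 bits -> offset = 2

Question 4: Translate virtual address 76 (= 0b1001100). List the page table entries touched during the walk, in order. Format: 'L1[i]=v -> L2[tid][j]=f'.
vaddr = 76 = 0b1001100
Split: l1_idx=2, l2_idx=1, offset=4

Answer: L1[2]=3 -> L2[3][1]=46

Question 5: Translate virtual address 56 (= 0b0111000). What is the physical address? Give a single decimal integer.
Answer: 296

Derivation:
vaddr = 56 = 0b0111000
Split: l1_idx=1, l2_idx=3, offset=0
L1[1] = 0
L2[0][3] = 37
paddr = 37 * 8 + 0 = 296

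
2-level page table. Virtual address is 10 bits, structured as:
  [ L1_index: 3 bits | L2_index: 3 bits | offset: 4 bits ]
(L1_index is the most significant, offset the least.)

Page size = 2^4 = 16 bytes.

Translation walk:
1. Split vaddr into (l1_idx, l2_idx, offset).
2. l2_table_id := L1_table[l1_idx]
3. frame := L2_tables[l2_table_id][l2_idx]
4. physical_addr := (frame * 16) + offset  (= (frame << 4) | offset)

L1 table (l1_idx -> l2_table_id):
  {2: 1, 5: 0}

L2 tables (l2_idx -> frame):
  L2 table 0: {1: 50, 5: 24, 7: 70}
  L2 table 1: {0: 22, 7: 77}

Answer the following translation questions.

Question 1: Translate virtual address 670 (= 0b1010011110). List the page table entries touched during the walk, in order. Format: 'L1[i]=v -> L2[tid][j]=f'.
vaddr = 670 = 0b1010011110
Split: l1_idx=5, l2_idx=1, offset=14

Answer: L1[5]=0 -> L2[0][1]=50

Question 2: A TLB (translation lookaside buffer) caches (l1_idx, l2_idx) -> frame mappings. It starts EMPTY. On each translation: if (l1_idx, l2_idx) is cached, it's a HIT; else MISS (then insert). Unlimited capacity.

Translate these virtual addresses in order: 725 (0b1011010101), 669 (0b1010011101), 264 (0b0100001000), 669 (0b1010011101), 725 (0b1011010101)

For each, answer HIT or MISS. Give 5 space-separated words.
vaddr=725: (5,5) not in TLB -> MISS, insert
vaddr=669: (5,1) not in TLB -> MISS, insert
vaddr=264: (2,0) not in TLB -> MISS, insert
vaddr=669: (5,1) in TLB -> HIT
vaddr=725: (5,5) in TLB -> HIT

Answer: MISS MISS MISS HIT HIT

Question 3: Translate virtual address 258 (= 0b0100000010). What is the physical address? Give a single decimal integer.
vaddr = 258 = 0b0100000010
Split: l1_idx=2, l2_idx=0, offset=2
L1[2] = 1
L2[1][0] = 22
paddr = 22 * 16 + 2 = 354

Answer: 354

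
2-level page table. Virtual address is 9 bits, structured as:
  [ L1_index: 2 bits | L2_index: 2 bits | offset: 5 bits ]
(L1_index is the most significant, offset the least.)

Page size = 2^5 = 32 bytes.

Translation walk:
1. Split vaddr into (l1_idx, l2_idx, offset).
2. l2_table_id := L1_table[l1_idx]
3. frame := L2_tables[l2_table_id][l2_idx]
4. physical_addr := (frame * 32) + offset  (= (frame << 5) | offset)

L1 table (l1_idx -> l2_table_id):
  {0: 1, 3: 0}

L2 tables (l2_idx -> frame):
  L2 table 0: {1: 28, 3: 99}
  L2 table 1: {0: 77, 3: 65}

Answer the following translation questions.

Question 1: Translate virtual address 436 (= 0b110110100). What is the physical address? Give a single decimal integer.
Answer: 916

Derivation:
vaddr = 436 = 0b110110100
Split: l1_idx=3, l2_idx=1, offset=20
L1[3] = 0
L2[0][1] = 28
paddr = 28 * 32 + 20 = 916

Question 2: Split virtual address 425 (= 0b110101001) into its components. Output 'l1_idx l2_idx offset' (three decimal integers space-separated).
vaddr = 425 = 0b110101001
  top 2 bits -> l1_idx = 3
  next 2 bits -> l2_idx = 1
  bottom 5 bits -> offset = 9

Answer: 3 1 9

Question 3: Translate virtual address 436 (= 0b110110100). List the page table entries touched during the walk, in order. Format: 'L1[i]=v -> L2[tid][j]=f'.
vaddr = 436 = 0b110110100
Split: l1_idx=3, l2_idx=1, offset=20

Answer: L1[3]=0 -> L2[0][1]=28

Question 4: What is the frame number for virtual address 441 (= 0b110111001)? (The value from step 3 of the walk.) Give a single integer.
Answer: 28

Derivation:
vaddr = 441: l1_idx=3, l2_idx=1
L1[3] = 0; L2[0][1] = 28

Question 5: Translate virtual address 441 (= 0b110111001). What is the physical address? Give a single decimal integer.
Answer: 921

Derivation:
vaddr = 441 = 0b110111001
Split: l1_idx=3, l2_idx=1, offset=25
L1[3] = 0
L2[0][1] = 28
paddr = 28 * 32 + 25 = 921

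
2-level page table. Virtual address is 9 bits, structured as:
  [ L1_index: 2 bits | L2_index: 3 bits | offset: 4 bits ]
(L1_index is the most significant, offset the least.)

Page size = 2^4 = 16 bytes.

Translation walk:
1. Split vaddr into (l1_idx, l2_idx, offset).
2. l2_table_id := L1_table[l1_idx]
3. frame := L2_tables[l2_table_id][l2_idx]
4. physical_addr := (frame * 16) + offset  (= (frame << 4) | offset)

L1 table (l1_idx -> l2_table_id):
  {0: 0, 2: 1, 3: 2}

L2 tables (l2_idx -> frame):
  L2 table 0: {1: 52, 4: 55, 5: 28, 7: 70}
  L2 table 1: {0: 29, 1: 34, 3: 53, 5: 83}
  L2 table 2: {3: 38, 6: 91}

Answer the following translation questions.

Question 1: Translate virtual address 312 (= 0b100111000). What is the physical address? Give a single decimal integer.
vaddr = 312 = 0b100111000
Split: l1_idx=2, l2_idx=3, offset=8
L1[2] = 1
L2[1][3] = 53
paddr = 53 * 16 + 8 = 856

Answer: 856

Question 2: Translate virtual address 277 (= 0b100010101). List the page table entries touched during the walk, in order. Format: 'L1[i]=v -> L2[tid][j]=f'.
vaddr = 277 = 0b100010101
Split: l1_idx=2, l2_idx=1, offset=5

Answer: L1[2]=1 -> L2[1][1]=34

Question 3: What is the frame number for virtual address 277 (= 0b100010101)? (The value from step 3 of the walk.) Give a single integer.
vaddr = 277: l1_idx=2, l2_idx=1
L1[2] = 1; L2[1][1] = 34

Answer: 34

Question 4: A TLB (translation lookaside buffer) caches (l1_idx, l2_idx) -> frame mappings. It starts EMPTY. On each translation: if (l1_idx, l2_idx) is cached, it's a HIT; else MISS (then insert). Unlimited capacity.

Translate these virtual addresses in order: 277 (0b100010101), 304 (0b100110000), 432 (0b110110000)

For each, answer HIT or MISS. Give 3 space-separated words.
Answer: MISS MISS MISS

Derivation:
vaddr=277: (2,1) not in TLB -> MISS, insert
vaddr=304: (2,3) not in TLB -> MISS, insert
vaddr=432: (3,3) not in TLB -> MISS, insert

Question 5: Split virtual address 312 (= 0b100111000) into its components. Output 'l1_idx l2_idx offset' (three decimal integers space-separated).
Answer: 2 3 8

Derivation:
vaddr = 312 = 0b100111000
  top 2 bits -> l1_idx = 2
  next 3 bits -> l2_idx = 3
  bottom 4 bits -> offset = 8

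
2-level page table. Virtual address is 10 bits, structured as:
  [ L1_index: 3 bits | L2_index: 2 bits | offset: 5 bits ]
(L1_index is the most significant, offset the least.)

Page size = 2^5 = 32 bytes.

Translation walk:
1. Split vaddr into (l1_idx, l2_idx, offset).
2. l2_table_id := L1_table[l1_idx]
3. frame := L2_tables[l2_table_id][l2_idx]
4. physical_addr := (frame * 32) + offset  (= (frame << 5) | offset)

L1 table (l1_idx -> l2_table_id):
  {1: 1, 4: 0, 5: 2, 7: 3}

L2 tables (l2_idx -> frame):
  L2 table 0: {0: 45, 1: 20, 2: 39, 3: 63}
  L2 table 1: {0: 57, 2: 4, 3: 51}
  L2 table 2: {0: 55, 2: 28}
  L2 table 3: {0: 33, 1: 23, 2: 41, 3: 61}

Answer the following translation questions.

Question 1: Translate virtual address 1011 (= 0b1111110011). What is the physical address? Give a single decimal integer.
Answer: 1971

Derivation:
vaddr = 1011 = 0b1111110011
Split: l1_idx=7, l2_idx=3, offset=19
L1[7] = 3
L2[3][3] = 61
paddr = 61 * 32 + 19 = 1971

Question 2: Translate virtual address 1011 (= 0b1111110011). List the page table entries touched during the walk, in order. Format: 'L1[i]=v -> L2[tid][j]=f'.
Answer: L1[7]=3 -> L2[3][3]=61

Derivation:
vaddr = 1011 = 0b1111110011
Split: l1_idx=7, l2_idx=3, offset=19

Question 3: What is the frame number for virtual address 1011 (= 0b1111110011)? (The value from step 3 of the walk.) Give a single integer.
Answer: 61

Derivation:
vaddr = 1011: l1_idx=7, l2_idx=3
L1[7] = 3; L2[3][3] = 61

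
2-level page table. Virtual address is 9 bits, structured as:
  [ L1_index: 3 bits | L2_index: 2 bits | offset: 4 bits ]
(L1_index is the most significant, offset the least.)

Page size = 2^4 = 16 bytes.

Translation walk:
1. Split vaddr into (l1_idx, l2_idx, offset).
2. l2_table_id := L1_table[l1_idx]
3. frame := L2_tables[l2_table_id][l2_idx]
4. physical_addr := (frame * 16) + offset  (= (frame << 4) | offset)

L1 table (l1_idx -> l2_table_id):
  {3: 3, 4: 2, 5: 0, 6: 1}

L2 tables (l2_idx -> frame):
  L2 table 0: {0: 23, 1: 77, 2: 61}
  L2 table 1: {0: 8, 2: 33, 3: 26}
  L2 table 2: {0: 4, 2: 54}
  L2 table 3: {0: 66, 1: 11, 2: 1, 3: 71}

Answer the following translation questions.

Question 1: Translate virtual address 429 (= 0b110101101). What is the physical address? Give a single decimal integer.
Answer: 541

Derivation:
vaddr = 429 = 0b110101101
Split: l1_idx=6, l2_idx=2, offset=13
L1[6] = 1
L2[1][2] = 33
paddr = 33 * 16 + 13 = 541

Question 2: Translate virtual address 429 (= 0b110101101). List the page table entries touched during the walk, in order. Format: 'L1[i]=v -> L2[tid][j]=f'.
Answer: L1[6]=1 -> L2[1][2]=33

Derivation:
vaddr = 429 = 0b110101101
Split: l1_idx=6, l2_idx=2, offset=13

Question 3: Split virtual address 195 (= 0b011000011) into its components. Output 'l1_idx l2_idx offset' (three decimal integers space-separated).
vaddr = 195 = 0b011000011
  top 3 bits -> l1_idx = 3
  next 2 bits -> l2_idx = 0
  bottom 4 bits -> offset = 3

Answer: 3 0 3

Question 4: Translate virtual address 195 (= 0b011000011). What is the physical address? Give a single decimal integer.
vaddr = 195 = 0b011000011
Split: l1_idx=3, l2_idx=0, offset=3
L1[3] = 3
L2[3][0] = 66
paddr = 66 * 16 + 3 = 1059

Answer: 1059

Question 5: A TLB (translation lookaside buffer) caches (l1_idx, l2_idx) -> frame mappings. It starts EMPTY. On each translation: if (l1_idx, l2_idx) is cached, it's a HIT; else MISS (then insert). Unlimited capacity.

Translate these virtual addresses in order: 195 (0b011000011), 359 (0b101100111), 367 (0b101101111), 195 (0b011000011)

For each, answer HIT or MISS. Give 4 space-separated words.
Answer: MISS MISS HIT HIT

Derivation:
vaddr=195: (3,0) not in TLB -> MISS, insert
vaddr=359: (5,2) not in TLB -> MISS, insert
vaddr=367: (5,2) in TLB -> HIT
vaddr=195: (3,0) in TLB -> HIT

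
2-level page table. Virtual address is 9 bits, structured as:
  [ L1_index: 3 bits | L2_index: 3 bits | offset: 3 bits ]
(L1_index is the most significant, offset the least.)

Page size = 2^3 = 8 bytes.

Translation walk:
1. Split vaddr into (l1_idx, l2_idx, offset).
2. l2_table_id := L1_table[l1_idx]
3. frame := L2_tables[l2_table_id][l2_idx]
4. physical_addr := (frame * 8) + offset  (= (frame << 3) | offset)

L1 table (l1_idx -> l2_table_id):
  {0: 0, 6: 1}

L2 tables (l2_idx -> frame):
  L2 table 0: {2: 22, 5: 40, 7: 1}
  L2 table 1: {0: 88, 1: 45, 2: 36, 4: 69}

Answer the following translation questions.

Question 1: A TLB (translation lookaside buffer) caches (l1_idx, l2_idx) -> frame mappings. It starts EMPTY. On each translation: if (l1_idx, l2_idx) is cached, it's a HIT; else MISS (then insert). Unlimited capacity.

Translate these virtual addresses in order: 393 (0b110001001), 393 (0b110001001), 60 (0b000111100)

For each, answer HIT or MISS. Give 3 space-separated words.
Answer: MISS HIT MISS

Derivation:
vaddr=393: (6,1) not in TLB -> MISS, insert
vaddr=393: (6,1) in TLB -> HIT
vaddr=60: (0,7) not in TLB -> MISS, insert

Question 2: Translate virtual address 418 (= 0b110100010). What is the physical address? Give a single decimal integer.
Answer: 554

Derivation:
vaddr = 418 = 0b110100010
Split: l1_idx=6, l2_idx=4, offset=2
L1[6] = 1
L2[1][4] = 69
paddr = 69 * 8 + 2 = 554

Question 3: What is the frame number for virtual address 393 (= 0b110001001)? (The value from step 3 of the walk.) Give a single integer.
Answer: 45

Derivation:
vaddr = 393: l1_idx=6, l2_idx=1
L1[6] = 1; L2[1][1] = 45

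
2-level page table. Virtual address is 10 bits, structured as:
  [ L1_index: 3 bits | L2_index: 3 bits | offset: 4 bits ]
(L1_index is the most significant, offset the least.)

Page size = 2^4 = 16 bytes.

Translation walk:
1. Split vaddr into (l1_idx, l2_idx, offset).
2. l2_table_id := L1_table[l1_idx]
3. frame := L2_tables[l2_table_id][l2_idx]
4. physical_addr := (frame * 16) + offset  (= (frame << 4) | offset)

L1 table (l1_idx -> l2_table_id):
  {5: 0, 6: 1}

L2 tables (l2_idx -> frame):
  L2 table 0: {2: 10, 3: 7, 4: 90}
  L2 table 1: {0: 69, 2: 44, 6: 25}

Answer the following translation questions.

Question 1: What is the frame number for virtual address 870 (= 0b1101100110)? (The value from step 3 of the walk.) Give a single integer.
vaddr = 870: l1_idx=6, l2_idx=6
L1[6] = 1; L2[1][6] = 25

Answer: 25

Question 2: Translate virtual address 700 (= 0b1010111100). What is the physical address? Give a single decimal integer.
Answer: 124

Derivation:
vaddr = 700 = 0b1010111100
Split: l1_idx=5, l2_idx=3, offset=12
L1[5] = 0
L2[0][3] = 7
paddr = 7 * 16 + 12 = 124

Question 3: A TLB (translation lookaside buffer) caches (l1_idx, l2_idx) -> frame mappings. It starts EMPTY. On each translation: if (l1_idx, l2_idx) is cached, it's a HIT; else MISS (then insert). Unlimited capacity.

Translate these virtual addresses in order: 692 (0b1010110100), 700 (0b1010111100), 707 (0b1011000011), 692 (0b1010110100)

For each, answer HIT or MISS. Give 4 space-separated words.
Answer: MISS HIT MISS HIT

Derivation:
vaddr=692: (5,3) not in TLB -> MISS, insert
vaddr=700: (5,3) in TLB -> HIT
vaddr=707: (5,4) not in TLB -> MISS, insert
vaddr=692: (5,3) in TLB -> HIT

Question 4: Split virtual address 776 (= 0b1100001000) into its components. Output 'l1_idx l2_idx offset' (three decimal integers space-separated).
vaddr = 776 = 0b1100001000
  top 3 bits -> l1_idx = 6
  next 3 bits -> l2_idx = 0
  bottom 4 bits -> offset = 8

Answer: 6 0 8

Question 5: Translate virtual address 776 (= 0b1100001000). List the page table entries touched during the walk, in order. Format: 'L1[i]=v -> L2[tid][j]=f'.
Answer: L1[6]=1 -> L2[1][0]=69

Derivation:
vaddr = 776 = 0b1100001000
Split: l1_idx=6, l2_idx=0, offset=8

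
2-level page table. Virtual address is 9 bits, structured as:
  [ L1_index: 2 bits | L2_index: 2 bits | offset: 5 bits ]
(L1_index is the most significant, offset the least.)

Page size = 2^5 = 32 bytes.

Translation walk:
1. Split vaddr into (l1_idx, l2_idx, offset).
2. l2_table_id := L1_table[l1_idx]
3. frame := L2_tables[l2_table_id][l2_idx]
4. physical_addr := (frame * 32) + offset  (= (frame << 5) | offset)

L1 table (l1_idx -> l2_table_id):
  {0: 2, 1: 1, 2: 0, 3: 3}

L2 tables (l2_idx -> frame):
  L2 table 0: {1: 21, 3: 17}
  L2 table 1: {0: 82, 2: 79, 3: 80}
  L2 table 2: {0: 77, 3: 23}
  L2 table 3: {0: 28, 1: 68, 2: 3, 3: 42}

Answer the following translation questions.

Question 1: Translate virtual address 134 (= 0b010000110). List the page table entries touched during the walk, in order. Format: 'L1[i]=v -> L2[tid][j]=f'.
Answer: L1[1]=1 -> L2[1][0]=82

Derivation:
vaddr = 134 = 0b010000110
Split: l1_idx=1, l2_idx=0, offset=6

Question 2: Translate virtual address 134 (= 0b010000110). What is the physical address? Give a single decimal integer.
Answer: 2630

Derivation:
vaddr = 134 = 0b010000110
Split: l1_idx=1, l2_idx=0, offset=6
L1[1] = 1
L2[1][0] = 82
paddr = 82 * 32 + 6 = 2630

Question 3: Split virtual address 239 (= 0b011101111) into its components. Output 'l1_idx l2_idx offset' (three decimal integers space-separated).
vaddr = 239 = 0b011101111
  top 2 bits -> l1_idx = 1
  next 2 bits -> l2_idx = 3
  bottom 5 bits -> offset = 15

Answer: 1 3 15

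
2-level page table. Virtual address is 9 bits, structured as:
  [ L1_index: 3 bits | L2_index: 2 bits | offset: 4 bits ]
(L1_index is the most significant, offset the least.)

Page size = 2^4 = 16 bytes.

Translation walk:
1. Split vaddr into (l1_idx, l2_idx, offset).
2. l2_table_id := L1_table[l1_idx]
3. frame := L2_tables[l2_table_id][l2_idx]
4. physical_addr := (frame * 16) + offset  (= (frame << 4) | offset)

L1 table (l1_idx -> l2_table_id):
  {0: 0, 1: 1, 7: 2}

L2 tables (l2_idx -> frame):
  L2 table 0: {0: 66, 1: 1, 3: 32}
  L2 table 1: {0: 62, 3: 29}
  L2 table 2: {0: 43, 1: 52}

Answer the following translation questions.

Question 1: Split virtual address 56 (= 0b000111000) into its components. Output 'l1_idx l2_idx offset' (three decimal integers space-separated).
vaddr = 56 = 0b000111000
  top 3 bits -> l1_idx = 0
  next 2 bits -> l2_idx = 3
  bottom 4 bits -> offset = 8

Answer: 0 3 8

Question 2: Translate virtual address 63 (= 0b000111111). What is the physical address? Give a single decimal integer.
Answer: 527

Derivation:
vaddr = 63 = 0b000111111
Split: l1_idx=0, l2_idx=3, offset=15
L1[0] = 0
L2[0][3] = 32
paddr = 32 * 16 + 15 = 527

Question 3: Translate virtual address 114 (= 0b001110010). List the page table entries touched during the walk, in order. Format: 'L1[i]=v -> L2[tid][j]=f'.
vaddr = 114 = 0b001110010
Split: l1_idx=1, l2_idx=3, offset=2

Answer: L1[1]=1 -> L2[1][3]=29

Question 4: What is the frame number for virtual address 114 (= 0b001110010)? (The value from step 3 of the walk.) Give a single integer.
vaddr = 114: l1_idx=1, l2_idx=3
L1[1] = 1; L2[1][3] = 29

Answer: 29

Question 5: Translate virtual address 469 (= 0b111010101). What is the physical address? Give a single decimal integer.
vaddr = 469 = 0b111010101
Split: l1_idx=7, l2_idx=1, offset=5
L1[7] = 2
L2[2][1] = 52
paddr = 52 * 16 + 5 = 837

Answer: 837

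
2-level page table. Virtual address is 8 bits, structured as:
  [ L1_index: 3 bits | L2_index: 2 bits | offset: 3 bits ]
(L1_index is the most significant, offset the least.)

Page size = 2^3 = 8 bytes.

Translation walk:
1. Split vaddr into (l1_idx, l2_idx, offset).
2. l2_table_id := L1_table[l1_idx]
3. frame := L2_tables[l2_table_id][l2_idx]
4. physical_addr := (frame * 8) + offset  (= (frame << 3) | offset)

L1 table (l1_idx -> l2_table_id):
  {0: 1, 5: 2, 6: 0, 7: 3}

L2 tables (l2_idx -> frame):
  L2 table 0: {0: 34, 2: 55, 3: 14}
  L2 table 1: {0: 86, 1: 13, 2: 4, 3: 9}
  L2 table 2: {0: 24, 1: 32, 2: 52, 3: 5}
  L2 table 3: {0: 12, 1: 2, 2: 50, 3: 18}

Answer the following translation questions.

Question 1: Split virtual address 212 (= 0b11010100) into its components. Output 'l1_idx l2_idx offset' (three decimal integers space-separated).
Answer: 6 2 4

Derivation:
vaddr = 212 = 0b11010100
  top 3 bits -> l1_idx = 6
  next 2 bits -> l2_idx = 2
  bottom 3 bits -> offset = 4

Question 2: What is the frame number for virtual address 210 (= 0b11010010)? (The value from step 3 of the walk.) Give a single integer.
Answer: 55

Derivation:
vaddr = 210: l1_idx=6, l2_idx=2
L1[6] = 0; L2[0][2] = 55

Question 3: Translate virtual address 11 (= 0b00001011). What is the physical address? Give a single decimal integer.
vaddr = 11 = 0b00001011
Split: l1_idx=0, l2_idx=1, offset=3
L1[0] = 1
L2[1][1] = 13
paddr = 13 * 8 + 3 = 107

Answer: 107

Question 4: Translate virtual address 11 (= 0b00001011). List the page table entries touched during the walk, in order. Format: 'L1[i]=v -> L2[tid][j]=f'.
vaddr = 11 = 0b00001011
Split: l1_idx=0, l2_idx=1, offset=3

Answer: L1[0]=1 -> L2[1][1]=13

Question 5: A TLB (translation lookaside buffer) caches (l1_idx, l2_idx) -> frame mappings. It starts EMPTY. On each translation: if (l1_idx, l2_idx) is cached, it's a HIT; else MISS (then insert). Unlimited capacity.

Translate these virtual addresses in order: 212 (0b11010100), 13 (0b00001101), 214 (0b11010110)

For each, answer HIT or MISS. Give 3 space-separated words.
Answer: MISS MISS HIT

Derivation:
vaddr=212: (6,2) not in TLB -> MISS, insert
vaddr=13: (0,1) not in TLB -> MISS, insert
vaddr=214: (6,2) in TLB -> HIT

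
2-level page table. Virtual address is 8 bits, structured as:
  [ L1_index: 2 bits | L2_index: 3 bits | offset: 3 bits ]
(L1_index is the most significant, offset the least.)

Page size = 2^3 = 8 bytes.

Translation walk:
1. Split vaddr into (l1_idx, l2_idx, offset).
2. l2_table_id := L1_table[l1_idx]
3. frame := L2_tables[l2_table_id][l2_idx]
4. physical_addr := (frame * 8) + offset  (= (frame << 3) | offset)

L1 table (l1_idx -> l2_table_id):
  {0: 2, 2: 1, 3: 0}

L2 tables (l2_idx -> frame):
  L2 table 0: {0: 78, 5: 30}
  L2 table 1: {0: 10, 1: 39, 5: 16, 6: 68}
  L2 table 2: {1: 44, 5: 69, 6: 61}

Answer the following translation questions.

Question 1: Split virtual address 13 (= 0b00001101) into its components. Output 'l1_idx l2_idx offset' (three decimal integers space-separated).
vaddr = 13 = 0b00001101
  top 2 bits -> l1_idx = 0
  next 3 bits -> l2_idx = 1
  bottom 3 bits -> offset = 5

Answer: 0 1 5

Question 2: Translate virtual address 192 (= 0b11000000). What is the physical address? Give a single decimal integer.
vaddr = 192 = 0b11000000
Split: l1_idx=3, l2_idx=0, offset=0
L1[3] = 0
L2[0][0] = 78
paddr = 78 * 8 + 0 = 624

Answer: 624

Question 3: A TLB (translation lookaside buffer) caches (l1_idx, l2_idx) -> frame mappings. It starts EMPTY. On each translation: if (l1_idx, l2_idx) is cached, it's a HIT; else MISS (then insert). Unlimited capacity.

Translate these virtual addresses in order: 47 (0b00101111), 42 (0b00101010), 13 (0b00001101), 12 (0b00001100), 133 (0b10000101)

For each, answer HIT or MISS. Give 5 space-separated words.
vaddr=47: (0,5) not in TLB -> MISS, insert
vaddr=42: (0,5) in TLB -> HIT
vaddr=13: (0,1) not in TLB -> MISS, insert
vaddr=12: (0,1) in TLB -> HIT
vaddr=133: (2,0) not in TLB -> MISS, insert

Answer: MISS HIT MISS HIT MISS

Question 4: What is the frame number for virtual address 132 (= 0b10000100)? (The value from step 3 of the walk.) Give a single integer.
vaddr = 132: l1_idx=2, l2_idx=0
L1[2] = 1; L2[1][0] = 10

Answer: 10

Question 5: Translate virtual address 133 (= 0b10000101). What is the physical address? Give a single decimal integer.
vaddr = 133 = 0b10000101
Split: l1_idx=2, l2_idx=0, offset=5
L1[2] = 1
L2[1][0] = 10
paddr = 10 * 8 + 5 = 85

Answer: 85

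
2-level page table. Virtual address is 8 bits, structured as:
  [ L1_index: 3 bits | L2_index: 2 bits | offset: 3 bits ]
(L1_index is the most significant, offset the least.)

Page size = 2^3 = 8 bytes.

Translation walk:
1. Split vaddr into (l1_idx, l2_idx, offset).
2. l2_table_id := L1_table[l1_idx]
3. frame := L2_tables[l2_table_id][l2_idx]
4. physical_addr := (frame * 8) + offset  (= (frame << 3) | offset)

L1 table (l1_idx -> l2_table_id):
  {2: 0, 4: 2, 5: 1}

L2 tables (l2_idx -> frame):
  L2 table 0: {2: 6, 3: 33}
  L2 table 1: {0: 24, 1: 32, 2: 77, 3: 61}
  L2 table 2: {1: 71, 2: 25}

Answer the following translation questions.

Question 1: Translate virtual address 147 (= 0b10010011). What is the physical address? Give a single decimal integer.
Answer: 203

Derivation:
vaddr = 147 = 0b10010011
Split: l1_idx=4, l2_idx=2, offset=3
L1[4] = 2
L2[2][2] = 25
paddr = 25 * 8 + 3 = 203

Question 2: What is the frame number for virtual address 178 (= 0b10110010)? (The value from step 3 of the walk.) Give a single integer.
Answer: 77

Derivation:
vaddr = 178: l1_idx=5, l2_idx=2
L1[5] = 1; L2[1][2] = 77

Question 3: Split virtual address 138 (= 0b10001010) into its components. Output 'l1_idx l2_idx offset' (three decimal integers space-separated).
Answer: 4 1 2

Derivation:
vaddr = 138 = 0b10001010
  top 3 bits -> l1_idx = 4
  next 2 bits -> l2_idx = 1
  bottom 3 bits -> offset = 2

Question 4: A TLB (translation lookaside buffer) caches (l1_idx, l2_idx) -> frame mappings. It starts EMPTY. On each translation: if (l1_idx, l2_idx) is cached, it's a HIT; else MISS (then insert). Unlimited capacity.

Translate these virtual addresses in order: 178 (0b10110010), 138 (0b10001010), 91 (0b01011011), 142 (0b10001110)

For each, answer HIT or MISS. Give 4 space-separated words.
vaddr=178: (5,2) not in TLB -> MISS, insert
vaddr=138: (4,1) not in TLB -> MISS, insert
vaddr=91: (2,3) not in TLB -> MISS, insert
vaddr=142: (4,1) in TLB -> HIT

Answer: MISS MISS MISS HIT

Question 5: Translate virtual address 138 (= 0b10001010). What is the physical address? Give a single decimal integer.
Answer: 570

Derivation:
vaddr = 138 = 0b10001010
Split: l1_idx=4, l2_idx=1, offset=2
L1[4] = 2
L2[2][1] = 71
paddr = 71 * 8 + 2 = 570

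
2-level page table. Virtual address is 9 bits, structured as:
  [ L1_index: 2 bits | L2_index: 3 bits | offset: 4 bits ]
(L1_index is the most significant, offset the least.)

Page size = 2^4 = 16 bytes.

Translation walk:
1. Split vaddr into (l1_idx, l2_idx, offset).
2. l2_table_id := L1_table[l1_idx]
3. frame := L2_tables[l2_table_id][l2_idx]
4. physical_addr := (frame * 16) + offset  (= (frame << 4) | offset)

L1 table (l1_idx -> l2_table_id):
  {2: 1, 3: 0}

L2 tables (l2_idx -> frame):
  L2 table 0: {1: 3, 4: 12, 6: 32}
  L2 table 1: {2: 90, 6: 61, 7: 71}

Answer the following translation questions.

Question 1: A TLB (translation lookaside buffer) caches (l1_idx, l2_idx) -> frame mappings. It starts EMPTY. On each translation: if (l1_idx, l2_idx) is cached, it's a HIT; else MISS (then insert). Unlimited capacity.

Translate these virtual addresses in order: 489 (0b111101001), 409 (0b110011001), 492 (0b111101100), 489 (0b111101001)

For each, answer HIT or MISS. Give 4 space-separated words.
Answer: MISS MISS HIT HIT

Derivation:
vaddr=489: (3,6) not in TLB -> MISS, insert
vaddr=409: (3,1) not in TLB -> MISS, insert
vaddr=492: (3,6) in TLB -> HIT
vaddr=489: (3,6) in TLB -> HIT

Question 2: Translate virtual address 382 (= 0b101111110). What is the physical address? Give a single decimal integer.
vaddr = 382 = 0b101111110
Split: l1_idx=2, l2_idx=7, offset=14
L1[2] = 1
L2[1][7] = 71
paddr = 71 * 16 + 14 = 1150

Answer: 1150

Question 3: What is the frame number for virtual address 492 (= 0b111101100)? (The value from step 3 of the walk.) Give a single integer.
Answer: 32

Derivation:
vaddr = 492: l1_idx=3, l2_idx=6
L1[3] = 0; L2[0][6] = 32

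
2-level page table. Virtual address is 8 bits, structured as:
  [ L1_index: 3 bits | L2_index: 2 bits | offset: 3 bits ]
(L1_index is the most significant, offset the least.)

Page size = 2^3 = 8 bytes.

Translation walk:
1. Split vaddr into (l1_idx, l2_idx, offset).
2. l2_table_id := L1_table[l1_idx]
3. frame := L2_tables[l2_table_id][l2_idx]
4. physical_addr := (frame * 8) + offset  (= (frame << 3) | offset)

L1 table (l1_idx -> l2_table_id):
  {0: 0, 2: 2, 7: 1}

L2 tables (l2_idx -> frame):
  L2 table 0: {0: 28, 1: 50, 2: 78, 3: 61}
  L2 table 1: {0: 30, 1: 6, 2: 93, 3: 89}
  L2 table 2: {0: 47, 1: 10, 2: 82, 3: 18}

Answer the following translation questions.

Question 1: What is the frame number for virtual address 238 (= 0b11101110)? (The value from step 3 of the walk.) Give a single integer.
Answer: 6

Derivation:
vaddr = 238: l1_idx=7, l2_idx=1
L1[7] = 1; L2[1][1] = 6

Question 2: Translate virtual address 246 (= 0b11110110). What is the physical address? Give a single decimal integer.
vaddr = 246 = 0b11110110
Split: l1_idx=7, l2_idx=2, offset=6
L1[7] = 1
L2[1][2] = 93
paddr = 93 * 8 + 6 = 750

Answer: 750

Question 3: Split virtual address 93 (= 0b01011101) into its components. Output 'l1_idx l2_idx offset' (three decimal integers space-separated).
Answer: 2 3 5

Derivation:
vaddr = 93 = 0b01011101
  top 3 bits -> l1_idx = 2
  next 2 bits -> l2_idx = 3
  bottom 3 bits -> offset = 5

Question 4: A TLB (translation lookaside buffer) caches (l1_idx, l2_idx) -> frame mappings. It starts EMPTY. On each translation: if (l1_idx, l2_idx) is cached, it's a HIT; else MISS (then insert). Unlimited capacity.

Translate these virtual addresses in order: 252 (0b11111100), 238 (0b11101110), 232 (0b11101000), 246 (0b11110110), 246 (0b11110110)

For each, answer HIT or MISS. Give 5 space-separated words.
Answer: MISS MISS HIT MISS HIT

Derivation:
vaddr=252: (7,3) not in TLB -> MISS, insert
vaddr=238: (7,1) not in TLB -> MISS, insert
vaddr=232: (7,1) in TLB -> HIT
vaddr=246: (7,2) not in TLB -> MISS, insert
vaddr=246: (7,2) in TLB -> HIT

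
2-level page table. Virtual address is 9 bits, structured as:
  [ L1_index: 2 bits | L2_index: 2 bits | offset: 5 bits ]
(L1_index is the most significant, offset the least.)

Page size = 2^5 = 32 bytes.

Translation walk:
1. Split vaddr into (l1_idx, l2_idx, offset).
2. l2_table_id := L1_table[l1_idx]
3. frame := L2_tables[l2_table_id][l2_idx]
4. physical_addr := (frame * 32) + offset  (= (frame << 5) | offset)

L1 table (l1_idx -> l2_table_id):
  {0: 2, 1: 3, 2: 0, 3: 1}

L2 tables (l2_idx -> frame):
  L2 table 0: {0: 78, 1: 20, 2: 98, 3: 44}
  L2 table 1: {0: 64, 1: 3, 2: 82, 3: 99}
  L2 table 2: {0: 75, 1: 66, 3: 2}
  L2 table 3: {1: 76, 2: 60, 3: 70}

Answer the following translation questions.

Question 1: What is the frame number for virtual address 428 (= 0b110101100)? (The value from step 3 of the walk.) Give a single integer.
vaddr = 428: l1_idx=3, l2_idx=1
L1[3] = 1; L2[1][1] = 3

Answer: 3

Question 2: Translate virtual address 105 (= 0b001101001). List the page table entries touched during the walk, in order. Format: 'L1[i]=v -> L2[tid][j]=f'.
Answer: L1[0]=2 -> L2[2][3]=2

Derivation:
vaddr = 105 = 0b001101001
Split: l1_idx=0, l2_idx=3, offset=9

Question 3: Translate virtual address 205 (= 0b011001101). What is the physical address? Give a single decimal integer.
vaddr = 205 = 0b011001101
Split: l1_idx=1, l2_idx=2, offset=13
L1[1] = 3
L2[3][2] = 60
paddr = 60 * 32 + 13 = 1933

Answer: 1933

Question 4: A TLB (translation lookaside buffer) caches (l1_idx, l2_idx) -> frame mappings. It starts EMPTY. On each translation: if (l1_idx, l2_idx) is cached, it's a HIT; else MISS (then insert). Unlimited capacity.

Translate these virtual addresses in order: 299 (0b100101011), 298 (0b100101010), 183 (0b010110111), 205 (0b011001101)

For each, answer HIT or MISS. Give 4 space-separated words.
vaddr=299: (2,1) not in TLB -> MISS, insert
vaddr=298: (2,1) in TLB -> HIT
vaddr=183: (1,1) not in TLB -> MISS, insert
vaddr=205: (1,2) not in TLB -> MISS, insert

Answer: MISS HIT MISS MISS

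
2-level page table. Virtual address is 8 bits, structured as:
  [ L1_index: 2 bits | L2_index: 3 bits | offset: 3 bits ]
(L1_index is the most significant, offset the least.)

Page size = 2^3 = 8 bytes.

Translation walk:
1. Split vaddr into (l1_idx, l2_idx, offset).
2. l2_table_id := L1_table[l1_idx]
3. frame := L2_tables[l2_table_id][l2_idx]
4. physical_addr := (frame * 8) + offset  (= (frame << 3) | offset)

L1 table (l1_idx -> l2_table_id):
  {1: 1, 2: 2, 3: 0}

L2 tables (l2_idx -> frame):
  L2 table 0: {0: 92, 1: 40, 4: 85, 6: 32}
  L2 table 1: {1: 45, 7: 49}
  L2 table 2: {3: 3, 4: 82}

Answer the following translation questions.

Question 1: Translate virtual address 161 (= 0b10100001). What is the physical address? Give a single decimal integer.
vaddr = 161 = 0b10100001
Split: l1_idx=2, l2_idx=4, offset=1
L1[2] = 2
L2[2][4] = 82
paddr = 82 * 8 + 1 = 657

Answer: 657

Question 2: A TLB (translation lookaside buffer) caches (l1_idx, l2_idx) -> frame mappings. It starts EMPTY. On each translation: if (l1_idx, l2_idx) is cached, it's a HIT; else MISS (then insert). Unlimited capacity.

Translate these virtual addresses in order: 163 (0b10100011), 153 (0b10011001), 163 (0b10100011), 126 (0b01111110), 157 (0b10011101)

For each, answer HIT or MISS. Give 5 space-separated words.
vaddr=163: (2,4) not in TLB -> MISS, insert
vaddr=153: (2,3) not in TLB -> MISS, insert
vaddr=163: (2,4) in TLB -> HIT
vaddr=126: (1,7) not in TLB -> MISS, insert
vaddr=157: (2,3) in TLB -> HIT

Answer: MISS MISS HIT MISS HIT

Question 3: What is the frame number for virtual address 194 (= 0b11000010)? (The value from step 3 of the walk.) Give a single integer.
vaddr = 194: l1_idx=3, l2_idx=0
L1[3] = 0; L2[0][0] = 92

Answer: 92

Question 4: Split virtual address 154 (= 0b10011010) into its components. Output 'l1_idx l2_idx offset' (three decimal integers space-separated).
Answer: 2 3 2

Derivation:
vaddr = 154 = 0b10011010
  top 2 bits -> l1_idx = 2
  next 3 bits -> l2_idx = 3
  bottom 3 bits -> offset = 2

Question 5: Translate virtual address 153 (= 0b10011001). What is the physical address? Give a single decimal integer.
vaddr = 153 = 0b10011001
Split: l1_idx=2, l2_idx=3, offset=1
L1[2] = 2
L2[2][3] = 3
paddr = 3 * 8 + 1 = 25

Answer: 25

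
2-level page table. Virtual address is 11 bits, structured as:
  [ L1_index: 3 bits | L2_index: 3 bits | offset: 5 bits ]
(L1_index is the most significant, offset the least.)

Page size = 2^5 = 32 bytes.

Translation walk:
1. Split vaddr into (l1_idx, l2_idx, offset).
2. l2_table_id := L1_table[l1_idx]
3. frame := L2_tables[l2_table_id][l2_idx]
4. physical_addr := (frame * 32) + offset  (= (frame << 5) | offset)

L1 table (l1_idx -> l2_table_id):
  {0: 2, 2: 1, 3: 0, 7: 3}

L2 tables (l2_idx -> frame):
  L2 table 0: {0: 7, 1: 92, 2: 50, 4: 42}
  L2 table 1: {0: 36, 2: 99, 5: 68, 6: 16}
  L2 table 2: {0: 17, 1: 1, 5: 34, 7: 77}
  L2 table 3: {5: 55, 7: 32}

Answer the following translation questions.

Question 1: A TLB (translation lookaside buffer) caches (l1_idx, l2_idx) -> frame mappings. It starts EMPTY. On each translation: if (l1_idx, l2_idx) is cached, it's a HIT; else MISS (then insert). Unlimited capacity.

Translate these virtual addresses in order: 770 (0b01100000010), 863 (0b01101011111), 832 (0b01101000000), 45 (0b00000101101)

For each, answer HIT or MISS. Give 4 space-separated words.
vaddr=770: (3,0) not in TLB -> MISS, insert
vaddr=863: (3,2) not in TLB -> MISS, insert
vaddr=832: (3,2) in TLB -> HIT
vaddr=45: (0,1) not in TLB -> MISS, insert

Answer: MISS MISS HIT MISS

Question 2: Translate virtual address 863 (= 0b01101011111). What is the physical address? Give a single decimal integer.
Answer: 1631

Derivation:
vaddr = 863 = 0b01101011111
Split: l1_idx=3, l2_idx=2, offset=31
L1[3] = 0
L2[0][2] = 50
paddr = 50 * 32 + 31 = 1631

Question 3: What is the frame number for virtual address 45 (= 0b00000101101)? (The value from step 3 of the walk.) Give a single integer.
vaddr = 45: l1_idx=0, l2_idx=1
L1[0] = 2; L2[2][1] = 1

Answer: 1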